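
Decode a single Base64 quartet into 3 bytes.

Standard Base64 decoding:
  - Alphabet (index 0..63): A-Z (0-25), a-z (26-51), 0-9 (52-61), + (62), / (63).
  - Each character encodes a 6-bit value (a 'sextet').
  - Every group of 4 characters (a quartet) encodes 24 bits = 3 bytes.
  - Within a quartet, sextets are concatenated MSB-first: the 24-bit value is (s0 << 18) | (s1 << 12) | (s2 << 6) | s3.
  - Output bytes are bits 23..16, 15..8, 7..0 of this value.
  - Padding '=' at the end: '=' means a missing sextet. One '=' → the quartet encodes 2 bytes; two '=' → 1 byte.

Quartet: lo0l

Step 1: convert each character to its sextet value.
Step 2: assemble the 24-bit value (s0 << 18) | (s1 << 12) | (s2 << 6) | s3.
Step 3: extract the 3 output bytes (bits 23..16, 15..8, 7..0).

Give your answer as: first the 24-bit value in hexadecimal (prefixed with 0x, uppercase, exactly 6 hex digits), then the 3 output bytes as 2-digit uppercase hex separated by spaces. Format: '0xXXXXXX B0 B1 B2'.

Sextets: l=37, o=40, 0=52, l=37
24-bit: (37<<18) | (40<<12) | (52<<6) | 37
      = 0x940000 | 0x028000 | 0x000D00 | 0x000025
      = 0x968D25
Bytes: (v>>16)&0xFF=96, (v>>8)&0xFF=8D, v&0xFF=25

Answer: 0x968D25 96 8D 25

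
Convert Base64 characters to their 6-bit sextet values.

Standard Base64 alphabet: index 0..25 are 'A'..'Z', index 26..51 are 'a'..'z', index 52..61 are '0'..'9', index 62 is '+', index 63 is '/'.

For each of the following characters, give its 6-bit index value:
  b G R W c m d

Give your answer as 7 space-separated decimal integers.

'b': a..z range, 26 + ord('b') − ord('a') = 27
'G': A..Z range, ord('G') − ord('A') = 6
'R': A..Z range, ord('R') − ord('A') = 17
'W': A..Z range, ord('W') − ord('A') = 22
'c': a..z range, 26 + ord('c') − ord('a') = 28
'm': a..z range, 26 + ord('m') − ord('a') = 38
'd': a..z range, 26 + ord('d') − ord('a') = 29

Answer: 27 6 17 22 28 38 29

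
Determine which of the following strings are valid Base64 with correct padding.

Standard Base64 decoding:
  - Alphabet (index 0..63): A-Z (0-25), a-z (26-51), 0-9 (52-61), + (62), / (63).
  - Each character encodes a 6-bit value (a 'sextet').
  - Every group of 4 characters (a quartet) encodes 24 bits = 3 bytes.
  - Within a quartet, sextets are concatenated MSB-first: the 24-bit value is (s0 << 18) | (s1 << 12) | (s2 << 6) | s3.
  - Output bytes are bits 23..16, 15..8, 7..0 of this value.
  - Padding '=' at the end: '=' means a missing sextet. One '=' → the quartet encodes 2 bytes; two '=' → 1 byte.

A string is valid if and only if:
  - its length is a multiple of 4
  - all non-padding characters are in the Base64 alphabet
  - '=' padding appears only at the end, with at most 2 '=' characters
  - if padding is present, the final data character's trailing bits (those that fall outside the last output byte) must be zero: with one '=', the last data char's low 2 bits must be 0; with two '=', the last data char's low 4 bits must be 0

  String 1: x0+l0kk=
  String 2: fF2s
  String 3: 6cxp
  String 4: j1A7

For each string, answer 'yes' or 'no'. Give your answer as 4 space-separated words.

String 1: 'x0+l0kk=' → valid
String 2: 'fF2s' → valid
String 3: '6cxp' → valid
String 4: 'j1A7' → valid

Answer: yes yes yes yes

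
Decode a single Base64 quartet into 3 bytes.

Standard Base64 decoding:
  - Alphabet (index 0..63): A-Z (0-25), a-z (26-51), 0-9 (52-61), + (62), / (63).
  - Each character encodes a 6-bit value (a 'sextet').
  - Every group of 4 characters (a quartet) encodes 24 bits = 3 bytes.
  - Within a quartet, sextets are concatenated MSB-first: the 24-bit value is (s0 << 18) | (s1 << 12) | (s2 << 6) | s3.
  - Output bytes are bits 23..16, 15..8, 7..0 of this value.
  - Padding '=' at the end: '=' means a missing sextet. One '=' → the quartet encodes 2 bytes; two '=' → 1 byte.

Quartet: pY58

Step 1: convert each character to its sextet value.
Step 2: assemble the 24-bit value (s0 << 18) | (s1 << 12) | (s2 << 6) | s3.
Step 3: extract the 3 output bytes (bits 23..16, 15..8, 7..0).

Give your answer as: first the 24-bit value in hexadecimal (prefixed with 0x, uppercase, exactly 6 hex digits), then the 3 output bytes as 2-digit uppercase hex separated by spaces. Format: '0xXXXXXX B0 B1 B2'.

Answer: 0xA58E7C A5 8E 7C

Derivation:
Sextets: p=41, Y=24, 5=57, 8=60
24-bit: (41<<18) | (24<<12) | (57<<6) | 60
      = 0xA40000 | 0x018000 | 0x000E40 | 0x00003C
      = 0xA58E7C
Bytes: (v>>16)&0xFF=A5, (v>>8)&0xFF=8E, v&0xFF=7C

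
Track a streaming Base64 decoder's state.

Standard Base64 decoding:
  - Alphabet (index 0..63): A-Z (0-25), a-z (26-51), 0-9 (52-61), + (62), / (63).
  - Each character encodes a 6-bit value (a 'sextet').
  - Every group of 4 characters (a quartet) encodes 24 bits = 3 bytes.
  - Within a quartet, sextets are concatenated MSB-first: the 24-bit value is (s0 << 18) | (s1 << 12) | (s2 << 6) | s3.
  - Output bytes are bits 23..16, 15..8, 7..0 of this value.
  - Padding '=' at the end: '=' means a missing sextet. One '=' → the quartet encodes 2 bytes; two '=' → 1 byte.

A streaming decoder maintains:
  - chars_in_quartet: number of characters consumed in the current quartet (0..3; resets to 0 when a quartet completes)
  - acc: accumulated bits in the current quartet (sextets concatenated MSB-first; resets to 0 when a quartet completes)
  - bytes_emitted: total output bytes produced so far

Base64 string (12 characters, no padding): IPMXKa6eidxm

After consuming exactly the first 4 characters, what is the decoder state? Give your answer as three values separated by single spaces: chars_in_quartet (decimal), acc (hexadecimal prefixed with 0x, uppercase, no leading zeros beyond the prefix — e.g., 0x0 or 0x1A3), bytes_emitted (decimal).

After char 0 ('I'=8): chars_in_quartet=1 acc=0x8 bytes_emitted=0
After char 1 ('P'=15): chars_in_quartet=2 acc=0x20F bytes_emitted=0
After char 2 ('M'=12): chars_in_quartet=3 acc=0x83CC bytes_emitted=0
After char 3 ('X'=23): chars_in_quartet=4 acc=0x20F317 -> emit 20 F3 17, reset; bytes_emitted=3

Answer: 0 0x0 3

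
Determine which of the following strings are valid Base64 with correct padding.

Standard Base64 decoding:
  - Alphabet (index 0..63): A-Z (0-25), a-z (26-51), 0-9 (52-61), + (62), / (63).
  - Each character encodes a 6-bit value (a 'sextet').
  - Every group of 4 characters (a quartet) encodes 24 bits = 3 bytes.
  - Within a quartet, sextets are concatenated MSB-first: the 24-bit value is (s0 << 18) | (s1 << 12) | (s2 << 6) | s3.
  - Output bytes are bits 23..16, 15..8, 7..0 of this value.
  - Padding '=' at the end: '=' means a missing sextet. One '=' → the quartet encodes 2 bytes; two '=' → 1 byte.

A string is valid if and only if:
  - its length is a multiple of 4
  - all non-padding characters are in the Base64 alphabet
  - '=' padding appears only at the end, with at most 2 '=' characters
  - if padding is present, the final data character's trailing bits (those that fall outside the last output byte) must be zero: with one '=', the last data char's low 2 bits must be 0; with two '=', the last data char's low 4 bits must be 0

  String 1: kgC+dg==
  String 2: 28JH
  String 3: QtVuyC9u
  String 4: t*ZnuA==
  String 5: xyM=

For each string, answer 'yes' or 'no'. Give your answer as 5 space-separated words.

String 1: 'kgC+dg==' → valid
String 2: '28JH' → valid
String 3: 'QtVuyC9u' → valid
String 4: 't*ZnuA==' → invalid (bad char(s): ['*'])
String 5: 'xyM=' → valid

Answer: yes yes yes no yes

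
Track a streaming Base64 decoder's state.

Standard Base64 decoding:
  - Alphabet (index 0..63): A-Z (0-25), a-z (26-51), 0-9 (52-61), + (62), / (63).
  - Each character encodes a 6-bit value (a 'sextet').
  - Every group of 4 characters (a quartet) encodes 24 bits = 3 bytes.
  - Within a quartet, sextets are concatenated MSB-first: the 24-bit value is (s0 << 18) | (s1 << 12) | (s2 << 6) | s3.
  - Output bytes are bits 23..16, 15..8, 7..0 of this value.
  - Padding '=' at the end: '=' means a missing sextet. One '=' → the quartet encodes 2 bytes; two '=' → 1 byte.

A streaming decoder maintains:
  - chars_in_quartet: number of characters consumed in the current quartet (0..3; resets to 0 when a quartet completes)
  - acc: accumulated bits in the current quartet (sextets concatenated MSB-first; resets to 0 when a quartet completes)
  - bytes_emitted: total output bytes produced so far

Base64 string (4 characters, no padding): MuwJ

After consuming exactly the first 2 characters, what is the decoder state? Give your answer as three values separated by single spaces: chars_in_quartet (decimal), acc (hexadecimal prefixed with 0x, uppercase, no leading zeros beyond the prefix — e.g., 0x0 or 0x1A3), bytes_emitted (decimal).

Answer: 2 0x32E 0

Derivation:
After char 0 ('M'=12): chars_in_quartet=1 acc=0xC bytes_emitted=0
After char 1 ('u'=46): chars_in_quartet=2 acc=0x32E bytes_emitted=0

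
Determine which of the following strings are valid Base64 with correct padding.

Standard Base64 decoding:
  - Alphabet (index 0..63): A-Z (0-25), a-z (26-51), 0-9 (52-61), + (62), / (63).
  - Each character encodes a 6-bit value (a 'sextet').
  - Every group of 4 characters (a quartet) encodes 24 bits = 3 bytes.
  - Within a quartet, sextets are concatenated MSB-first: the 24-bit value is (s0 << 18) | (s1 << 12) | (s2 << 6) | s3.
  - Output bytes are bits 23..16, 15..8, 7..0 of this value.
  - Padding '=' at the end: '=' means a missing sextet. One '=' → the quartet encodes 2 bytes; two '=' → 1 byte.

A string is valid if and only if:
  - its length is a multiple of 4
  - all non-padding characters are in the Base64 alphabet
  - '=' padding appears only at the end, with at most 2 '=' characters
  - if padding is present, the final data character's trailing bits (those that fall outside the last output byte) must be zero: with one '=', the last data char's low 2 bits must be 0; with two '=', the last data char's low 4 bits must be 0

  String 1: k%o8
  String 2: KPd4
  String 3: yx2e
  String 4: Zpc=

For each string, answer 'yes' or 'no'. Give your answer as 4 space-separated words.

Answer: no yes yes yes

Derivation:
String 1: 'k%o8' → invalid (bad char(s): ['%'])
String 2: 'KPd4' → valid
String 3: 'yx2e' → valid
String 4: 'Zpc=' → valid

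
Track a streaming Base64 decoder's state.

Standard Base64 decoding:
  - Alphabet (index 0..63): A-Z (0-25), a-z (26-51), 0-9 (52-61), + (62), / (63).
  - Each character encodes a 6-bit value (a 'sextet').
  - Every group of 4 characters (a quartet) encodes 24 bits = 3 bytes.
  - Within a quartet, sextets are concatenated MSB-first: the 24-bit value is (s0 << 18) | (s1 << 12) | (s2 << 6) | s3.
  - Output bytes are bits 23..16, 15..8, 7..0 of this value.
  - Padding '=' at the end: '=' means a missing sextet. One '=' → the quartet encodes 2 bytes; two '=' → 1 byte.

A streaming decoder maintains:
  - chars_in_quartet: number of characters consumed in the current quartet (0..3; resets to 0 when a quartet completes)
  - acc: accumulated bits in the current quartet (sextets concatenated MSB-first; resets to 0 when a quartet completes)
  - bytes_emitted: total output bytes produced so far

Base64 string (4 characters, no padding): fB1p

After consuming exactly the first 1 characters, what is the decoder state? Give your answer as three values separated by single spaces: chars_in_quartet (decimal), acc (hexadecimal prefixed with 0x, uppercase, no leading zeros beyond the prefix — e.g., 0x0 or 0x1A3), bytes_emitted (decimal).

Answer: 1 0x1F 0

Derivation:
After char 0 ('f'=31): chars_in_quartet=1 acc=0x1F bytes_emitted=0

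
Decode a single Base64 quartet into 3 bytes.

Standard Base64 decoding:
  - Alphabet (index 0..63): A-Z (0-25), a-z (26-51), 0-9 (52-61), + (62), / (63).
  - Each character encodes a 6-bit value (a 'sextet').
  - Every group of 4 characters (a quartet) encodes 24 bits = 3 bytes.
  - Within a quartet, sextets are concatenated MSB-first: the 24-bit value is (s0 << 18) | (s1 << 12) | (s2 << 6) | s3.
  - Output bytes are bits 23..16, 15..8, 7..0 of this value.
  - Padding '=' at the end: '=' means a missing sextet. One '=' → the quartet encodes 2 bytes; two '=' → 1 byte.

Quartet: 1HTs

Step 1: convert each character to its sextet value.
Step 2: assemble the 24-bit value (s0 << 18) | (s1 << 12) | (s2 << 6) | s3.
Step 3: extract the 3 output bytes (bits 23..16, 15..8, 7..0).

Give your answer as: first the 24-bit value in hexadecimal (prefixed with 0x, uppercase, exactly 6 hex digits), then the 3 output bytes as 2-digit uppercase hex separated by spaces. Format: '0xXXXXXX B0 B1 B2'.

Sextets: 1=53, H=7, T=19, s=44
24-bit: (53<<18) | (7<<12) | (19<<6) | 44
      = 0xD40000 | 0x007000 | 0x0004C0 | 0x00002C
      = 0xD474EC
Bytes: (v>>16)&0xFF=D4, (v>>8)&0xFF=74, v&0xFF=EC

Answer: 0xD474EC D4 74 EC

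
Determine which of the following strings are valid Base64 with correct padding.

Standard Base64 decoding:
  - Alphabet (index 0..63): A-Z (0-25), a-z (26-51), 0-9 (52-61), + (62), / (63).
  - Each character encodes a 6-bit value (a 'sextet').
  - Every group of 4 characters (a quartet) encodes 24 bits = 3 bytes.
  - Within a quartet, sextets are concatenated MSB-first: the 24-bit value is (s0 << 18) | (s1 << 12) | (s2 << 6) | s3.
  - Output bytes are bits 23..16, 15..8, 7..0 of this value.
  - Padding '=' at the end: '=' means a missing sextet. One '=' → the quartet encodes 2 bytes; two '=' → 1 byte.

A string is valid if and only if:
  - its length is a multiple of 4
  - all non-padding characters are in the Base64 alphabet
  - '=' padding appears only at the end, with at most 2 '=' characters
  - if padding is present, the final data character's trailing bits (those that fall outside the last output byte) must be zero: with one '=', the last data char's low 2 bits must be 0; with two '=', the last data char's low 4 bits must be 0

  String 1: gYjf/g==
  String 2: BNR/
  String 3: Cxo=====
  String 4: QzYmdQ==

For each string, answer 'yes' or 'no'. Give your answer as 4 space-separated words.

String 1: 'gYjf/g==' → valid
String 2: 'BNR/' → valid
String 3: 'Cxo=====' → invalid (5 pad chars (max 2))
String 4: 'QzYmdQ==' → valid

Answer: yes yes no yes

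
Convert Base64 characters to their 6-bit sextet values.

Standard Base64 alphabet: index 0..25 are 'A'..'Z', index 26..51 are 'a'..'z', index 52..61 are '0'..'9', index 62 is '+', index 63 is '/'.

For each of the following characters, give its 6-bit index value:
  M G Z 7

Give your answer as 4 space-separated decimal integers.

Answer: 12 6 25 59

Derivation:
'M': A..Z range, ord('M') − ord('A') = 12
'G': A..Z range, ord('G') − ord('A') = 6
'Z': A..Z range, ord('Z') − ord('A') = 25
'7': 0..9 range, 52 + ord('7') − ord('0') = 59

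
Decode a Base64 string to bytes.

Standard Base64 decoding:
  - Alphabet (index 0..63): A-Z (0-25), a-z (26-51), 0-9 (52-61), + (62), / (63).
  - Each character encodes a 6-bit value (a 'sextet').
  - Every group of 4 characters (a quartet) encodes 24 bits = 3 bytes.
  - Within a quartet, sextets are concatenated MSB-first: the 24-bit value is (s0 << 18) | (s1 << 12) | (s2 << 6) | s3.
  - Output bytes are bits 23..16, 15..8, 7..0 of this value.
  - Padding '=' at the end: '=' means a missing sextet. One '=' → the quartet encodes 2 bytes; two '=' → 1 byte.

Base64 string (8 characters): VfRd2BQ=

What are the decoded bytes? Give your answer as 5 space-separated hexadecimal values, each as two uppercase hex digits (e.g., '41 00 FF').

Answer: 55 F4 5D D8 14

Derivation:
After char 0 ('V'=21): chars_in_quartet=1 acc=0x15 bytes_emitted=0
After char 1 ('f'=31): chars_in_quartet=2 acc=0x55F bytes_emitted=0
After char 2 ('R'=17): chars_in_quartet=3 acc=0x157D1 bytes_emitted=0
After char 3 ('d'=29): chars_in_quartet=4 acc=0x55F45D -> emit 55 F4 5D, reset; bytes_emitted=3
After char 4 ('2'=54): chars_in_quartet=1 acc=0x36 bytes_emitted=3
After char 5 ('B'=1): chars_in_quartet=2 acc=0xD81 bytes_emitted=3
After char 6 ('Q'=16): chars_in_quartet=3 acc=0x36050 bytes_emitted=3
Padding '=': partial quartet acc=0x36050 -> emit D8 14; bytes_emitted=5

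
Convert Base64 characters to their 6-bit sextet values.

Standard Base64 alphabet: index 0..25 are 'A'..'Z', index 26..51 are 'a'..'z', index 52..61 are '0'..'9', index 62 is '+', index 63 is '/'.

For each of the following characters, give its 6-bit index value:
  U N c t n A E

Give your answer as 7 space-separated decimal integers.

'U': A..Z range, ord('U') − ord('A') = 20
'N': A..Z range, ord('N') − ord('A') = 13
'c': a..z range, 26 + ord('c') − ord('a') = 28
't': a..z range, 26 + ord('t') − ord('a') = 45
'n': a..z range, 26 + ord('n') − ord('a') = 39
'A': A..Z range, ord('A') − ord('A') = 0
'E': A..Z range, ord('E') − ord('A') = 4

Answer: 20 13 28 45 39 0 4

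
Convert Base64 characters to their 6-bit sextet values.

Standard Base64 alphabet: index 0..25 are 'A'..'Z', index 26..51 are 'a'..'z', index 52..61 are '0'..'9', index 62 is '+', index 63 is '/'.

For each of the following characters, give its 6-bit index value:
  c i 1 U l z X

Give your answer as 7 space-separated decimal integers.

'c': a..z range, 26 + ord('c') − ord('a') = 28
'i': a..z range, 26 + ord('i') − ord('a') = 34
'1': 0..9 range, 52 + ord('1') − ord('0') = 53
'U': A..Z range, ord('U') − ord('A') = 20
'l': a..z range, 26 + ord('l') − ord('a') = 37
'z': a..z range, 26 + ord('z') − ord('a') = 51
'X': A..Z range, ord('X') − ord('A') = 23

Answer: 28 34 53 20 37 51 23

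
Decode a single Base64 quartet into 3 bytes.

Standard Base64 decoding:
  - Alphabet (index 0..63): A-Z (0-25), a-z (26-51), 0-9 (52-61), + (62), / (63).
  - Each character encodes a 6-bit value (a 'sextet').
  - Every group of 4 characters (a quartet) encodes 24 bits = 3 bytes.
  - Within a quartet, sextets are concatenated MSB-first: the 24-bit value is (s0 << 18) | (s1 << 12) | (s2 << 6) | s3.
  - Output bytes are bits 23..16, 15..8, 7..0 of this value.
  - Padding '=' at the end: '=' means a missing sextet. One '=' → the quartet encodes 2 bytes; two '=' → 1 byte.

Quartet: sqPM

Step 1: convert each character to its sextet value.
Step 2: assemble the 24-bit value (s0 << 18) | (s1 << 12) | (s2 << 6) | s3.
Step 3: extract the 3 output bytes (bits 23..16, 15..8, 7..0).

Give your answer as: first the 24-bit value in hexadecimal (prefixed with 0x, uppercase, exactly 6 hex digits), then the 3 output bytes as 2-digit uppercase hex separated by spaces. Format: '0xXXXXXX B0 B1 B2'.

Answer: 0xB2A3CC B2 A3 CC

Derivation:
Sextets: s=44, q=42, P=15, M=12
24-bit: (44<<18) | (42<<12) | (15<<6) | 12
      = 0xB00000 | 0x02A000 | 0x0003C0 | 0x00000C
      = 0xB2A3CC
Bytes: (v>>16)&0xFF=B2, (v>>8)&0xFF=A3, v&0xFF=CC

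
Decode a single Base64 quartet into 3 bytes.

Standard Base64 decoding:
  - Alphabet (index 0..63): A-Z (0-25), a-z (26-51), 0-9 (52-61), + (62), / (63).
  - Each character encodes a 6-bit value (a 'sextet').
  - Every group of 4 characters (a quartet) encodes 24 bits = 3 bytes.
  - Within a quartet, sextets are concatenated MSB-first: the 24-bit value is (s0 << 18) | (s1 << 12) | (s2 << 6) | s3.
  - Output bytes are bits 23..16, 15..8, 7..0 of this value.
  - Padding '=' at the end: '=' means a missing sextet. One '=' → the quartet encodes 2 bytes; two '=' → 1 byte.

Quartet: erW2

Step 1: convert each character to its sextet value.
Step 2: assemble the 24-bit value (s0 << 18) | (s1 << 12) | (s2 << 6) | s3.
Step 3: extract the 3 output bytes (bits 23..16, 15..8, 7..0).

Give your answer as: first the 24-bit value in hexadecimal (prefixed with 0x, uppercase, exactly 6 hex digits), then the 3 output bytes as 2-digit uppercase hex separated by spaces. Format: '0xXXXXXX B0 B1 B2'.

Sextets: e=30, r=43, W=22, 2=54
24-bit: (30<<18) | (43<<12) | (22<<6) | 54
      = 0x780000 | 0x02B000 | 0x000580 | 0x000036
      = 0x7AB5B6
Bytes: (v>>16)&0xFF=7A, (v>>8)&0xFF=B5, v&0xFF=B6

Answer: 0x7AB5B6 7A B5 B6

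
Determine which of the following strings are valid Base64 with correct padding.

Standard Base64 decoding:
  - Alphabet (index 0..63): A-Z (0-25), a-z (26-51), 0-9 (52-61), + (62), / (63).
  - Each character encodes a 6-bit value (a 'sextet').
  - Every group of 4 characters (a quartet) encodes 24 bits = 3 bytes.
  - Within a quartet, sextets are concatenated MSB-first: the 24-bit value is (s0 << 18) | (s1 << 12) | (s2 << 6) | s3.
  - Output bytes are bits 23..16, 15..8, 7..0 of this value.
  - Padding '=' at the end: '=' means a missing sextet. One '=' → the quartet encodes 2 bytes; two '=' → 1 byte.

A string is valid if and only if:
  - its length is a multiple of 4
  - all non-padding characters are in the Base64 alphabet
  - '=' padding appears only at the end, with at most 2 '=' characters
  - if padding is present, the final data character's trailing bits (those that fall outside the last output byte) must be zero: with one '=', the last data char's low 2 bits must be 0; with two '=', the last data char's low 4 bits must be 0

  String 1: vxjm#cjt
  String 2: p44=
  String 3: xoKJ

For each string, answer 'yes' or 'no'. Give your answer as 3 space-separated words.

String 1: 'vxjm#cjt' → invalid (bad char(s): ['#'])
String 2: 'p44=' → valid
String 3: 'xoKJ' → valid

Answer: no yes yes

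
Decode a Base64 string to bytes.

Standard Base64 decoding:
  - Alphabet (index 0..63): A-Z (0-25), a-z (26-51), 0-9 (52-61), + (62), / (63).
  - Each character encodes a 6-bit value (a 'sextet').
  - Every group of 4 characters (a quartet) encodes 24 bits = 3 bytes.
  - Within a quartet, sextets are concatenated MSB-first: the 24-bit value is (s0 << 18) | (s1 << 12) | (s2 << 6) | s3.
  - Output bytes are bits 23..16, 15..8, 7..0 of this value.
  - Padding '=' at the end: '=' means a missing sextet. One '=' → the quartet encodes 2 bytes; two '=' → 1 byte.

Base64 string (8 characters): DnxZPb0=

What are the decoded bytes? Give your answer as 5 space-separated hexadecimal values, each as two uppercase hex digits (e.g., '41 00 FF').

Answer: 0E 7C 59 3D BD

Derivation:
After char 0 ('D'=3): chars_in_quartet=1 acc=0x3 bytes_emitted=0
After char 1 ('n'=39): chars_in_quartet=2 acc=0xE7 bytes_emitted=0
After char 2 ('x'=49): chars_in_quartet=3 acc=0x39F1 bytes_emitted=0
After char 3 ('Z'=25): chars_in_quartet=4 acc=0xE7C59 -> emit 0E 7C 59, reset; bytes_emitted=3
After char 4 ('P'=15): chars_in_quartet=1 acc=0xF bytes_emitted=3
After char 5 ('b'=27): chars_in_quartet=2 acc=0x3DB bytes_emitted=3
After char 6 ('0'=52): chars_in_quartet=3 acc=0xF6F4 bytes_emitted=3
Padding '=': partial quartet acc=0xF6F4 -> emit 3D BD; bytes_emitted=5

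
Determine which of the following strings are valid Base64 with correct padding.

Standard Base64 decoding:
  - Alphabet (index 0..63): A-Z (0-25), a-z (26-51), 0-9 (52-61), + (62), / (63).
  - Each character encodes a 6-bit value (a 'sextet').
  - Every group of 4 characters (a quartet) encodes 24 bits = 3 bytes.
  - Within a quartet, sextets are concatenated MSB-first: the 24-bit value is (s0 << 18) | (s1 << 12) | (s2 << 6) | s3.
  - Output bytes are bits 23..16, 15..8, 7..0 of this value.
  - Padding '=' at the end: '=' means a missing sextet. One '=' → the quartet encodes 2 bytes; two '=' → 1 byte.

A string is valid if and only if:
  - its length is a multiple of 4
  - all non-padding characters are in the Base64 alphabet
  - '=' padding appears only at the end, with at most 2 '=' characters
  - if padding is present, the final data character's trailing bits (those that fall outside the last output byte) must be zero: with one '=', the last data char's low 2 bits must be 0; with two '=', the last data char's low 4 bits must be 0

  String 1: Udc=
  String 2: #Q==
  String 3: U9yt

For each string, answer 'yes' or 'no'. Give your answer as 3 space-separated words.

Answer: yes no yes

Derivation:
String 1: 'Udc=' → valid
String 2: '#Q==' → invalid (bad char(s): ['#'])
String 3: 'U9yt' → valid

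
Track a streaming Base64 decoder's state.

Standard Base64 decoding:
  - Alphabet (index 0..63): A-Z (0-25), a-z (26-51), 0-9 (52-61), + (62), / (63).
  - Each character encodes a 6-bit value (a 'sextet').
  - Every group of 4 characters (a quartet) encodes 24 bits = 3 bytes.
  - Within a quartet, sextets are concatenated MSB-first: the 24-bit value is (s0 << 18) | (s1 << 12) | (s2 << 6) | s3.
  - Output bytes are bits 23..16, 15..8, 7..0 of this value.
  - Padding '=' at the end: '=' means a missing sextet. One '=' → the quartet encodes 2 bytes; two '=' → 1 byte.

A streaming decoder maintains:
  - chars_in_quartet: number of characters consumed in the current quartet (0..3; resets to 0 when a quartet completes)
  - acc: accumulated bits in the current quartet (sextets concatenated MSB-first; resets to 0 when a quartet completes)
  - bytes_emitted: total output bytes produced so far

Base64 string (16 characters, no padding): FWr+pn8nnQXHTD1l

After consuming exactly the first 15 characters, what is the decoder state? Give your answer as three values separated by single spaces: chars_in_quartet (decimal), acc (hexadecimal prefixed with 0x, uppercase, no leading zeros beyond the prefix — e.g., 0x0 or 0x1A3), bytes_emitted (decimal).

Answer: 3 0x130F5 9

Derivation:
After char 0 ('F'=5): chars_in_quartet=1 acc=0x5 bytes_emitted=0
After char 1 ('W'=22): chars_in_quartet=2 acc=0x156 bytes_emitted=0
After char 2 ('r'=43): chars_in_quartet=3 acc=0x55AB bytes_emitted=0
After char 3 ('+'=62): chars_in_quartet=4 acc=0x156AFE -> emit 15 6A FE, reset; bytes_emitted=3
After char 4 ('p'=41): chars_in_quartet=1 acc=0x29 bytes_emitted=3
After char 5 ('n'=39): chars_in_quartet=2 acc=0xA67 bytes_emitted=3
After char 6 ('8'=60): chars_in_quartet=3 acc=0x299FC bytes_emitted=3
After char 7 ('n'=39): chars_in_quartet=4 acc=0xA67F27 -> emit A6 7F 27, reset; bytes_emitted=6
After char 8 ('n'=39): chars_in_quartet=1 acc=0x27 bytes_emitted=6
After char 9 ('Q'=16): chars_in_quartet=2 acc=0x9D0 bytes_emitted=6
After char 10 ('X'=23): chars_in_quartet=3 acc=0x27417 bytes_emitted=6
After char 11 ('H'=7): chars_in_quartet=4 acc=0x9D05C7 -> emit 9D 05 C7, reset; bytes_emitted=9
After char 12 ('T'=19): chars_in_quartet=1 acc=0x13 bytes_emitted=9
After char 13 ('D'=3): chars_in_quartet=2 acc=0x4C3 bytes_emitted=9
After char 14 ('1'=53): chars_in_quartet=3 acc=0x130F5 bytes_emitted=9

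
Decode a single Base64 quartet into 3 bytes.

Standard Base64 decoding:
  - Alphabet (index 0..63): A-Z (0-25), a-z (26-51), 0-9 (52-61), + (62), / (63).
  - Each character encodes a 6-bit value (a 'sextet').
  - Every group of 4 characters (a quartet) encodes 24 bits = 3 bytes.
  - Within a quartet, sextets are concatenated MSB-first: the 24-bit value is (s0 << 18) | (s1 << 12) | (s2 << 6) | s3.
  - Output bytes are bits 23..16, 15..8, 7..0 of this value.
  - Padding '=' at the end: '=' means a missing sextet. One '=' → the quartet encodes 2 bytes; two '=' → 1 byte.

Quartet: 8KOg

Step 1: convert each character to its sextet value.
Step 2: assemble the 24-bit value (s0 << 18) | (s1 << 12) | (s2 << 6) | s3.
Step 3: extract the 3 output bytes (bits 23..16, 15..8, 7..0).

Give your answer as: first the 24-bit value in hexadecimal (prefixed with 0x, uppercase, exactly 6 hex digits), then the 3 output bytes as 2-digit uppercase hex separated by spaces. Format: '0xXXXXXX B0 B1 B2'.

Answer: 0xF0A3A0 F0 A3 A0

Derivation:
Sextets: 8=60, K=10, O=14, g=32
24-bit: (60<<18) | (10<<12) | (14<<6) | 32
      = 0xF00000 | 0x00A000 | 0x000380 | 0x000020
      = 0xF0A3A0
Bytes: (v>>16)&0xFF=F0, (v>>8)&0xFF=A3, v&0xFF=A0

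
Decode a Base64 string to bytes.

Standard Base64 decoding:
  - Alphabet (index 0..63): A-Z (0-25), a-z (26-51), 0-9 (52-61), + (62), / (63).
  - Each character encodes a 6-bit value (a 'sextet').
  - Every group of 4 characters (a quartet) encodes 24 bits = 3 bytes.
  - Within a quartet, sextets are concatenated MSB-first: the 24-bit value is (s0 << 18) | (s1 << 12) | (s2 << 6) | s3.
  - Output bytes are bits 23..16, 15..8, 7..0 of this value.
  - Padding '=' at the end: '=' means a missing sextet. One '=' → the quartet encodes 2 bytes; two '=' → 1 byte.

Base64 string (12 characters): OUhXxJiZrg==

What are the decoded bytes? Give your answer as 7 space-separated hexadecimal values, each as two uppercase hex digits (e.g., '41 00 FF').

Answer: 39 48 57 C4 98 99 AE

Derivation:
After char 0 ('O'=14): chars_in_quartet=1 acc=0xE bytes_emitted=0
After char 1 ('U'=20): chars_in_quartet=2 acc=0x394 bytes_emitted=0
After char 2 ('h'=33): chars_in_quartet=3 acc=0xE521 bytes_emitted=0
After char 3 ('X'=23): chars_in_quartet=4 acc=0x394857 -> emit 39 48 57, reset; bytes_emitted=3
After char 4 ('x'=49): chars_in_quartet=1 acc=0x31 bytes_emitted=3
After char 5 ('J'=9): chars_in_quartet=2 acc=0xC49 bytes_emitted=3
After char 6 ('i'=34): chars_in_quartet=3 acc=0x31262 bytes_emitted=3
After char 7 ('Z'=25): chars_in_quartet=4 acc=0xC49899 -> emit C4 98 99, reset; bytes_emitted=6
After char 8 ('r'=43): chars_in_quartet=1 acc=0x2B bytes_emitted=6
After char 9 ('g'=32): chars_in_quartet=2 acc=0xAE0 bytes_emitted=6
Padding '==': partial quartet acc=0xAE0 -> emit AE; bytes_emitted=7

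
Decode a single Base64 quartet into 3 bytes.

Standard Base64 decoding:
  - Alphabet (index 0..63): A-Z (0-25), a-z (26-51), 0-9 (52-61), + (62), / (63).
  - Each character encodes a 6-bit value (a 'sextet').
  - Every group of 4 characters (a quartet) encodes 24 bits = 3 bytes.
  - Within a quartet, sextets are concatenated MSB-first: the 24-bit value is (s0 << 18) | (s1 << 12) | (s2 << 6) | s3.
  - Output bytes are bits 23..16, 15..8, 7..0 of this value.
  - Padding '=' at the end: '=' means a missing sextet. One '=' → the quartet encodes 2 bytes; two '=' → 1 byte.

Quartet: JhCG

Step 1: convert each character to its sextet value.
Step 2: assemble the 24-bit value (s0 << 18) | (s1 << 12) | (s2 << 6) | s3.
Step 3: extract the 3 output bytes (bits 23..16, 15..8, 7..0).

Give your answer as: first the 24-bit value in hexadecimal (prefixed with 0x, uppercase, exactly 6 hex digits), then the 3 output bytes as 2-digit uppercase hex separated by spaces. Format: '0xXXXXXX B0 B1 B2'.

Answer: 0x261086 26 10 86

Derivation:
Sextets: J=9, h=33, C=2, G=6
24-bit: (9<<18) | (33<<12) | (2<<6) | 6
      = 0x240000 | 0x021000 | 0x000080 | 0x000006
      = 0x261086
Bytes: (v>>16)&0xFF=26, (v>>8)&0xFF=10, v&0xFF=86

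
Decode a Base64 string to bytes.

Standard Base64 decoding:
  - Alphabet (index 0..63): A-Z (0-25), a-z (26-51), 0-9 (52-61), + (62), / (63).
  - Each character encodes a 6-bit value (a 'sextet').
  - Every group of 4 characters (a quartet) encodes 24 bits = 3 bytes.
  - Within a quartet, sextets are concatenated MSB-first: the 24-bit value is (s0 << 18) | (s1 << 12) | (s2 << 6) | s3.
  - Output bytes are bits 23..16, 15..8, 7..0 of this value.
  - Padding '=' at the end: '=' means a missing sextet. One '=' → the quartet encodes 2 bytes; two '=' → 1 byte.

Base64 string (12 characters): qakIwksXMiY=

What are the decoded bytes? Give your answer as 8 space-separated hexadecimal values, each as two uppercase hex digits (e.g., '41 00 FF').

After char 0 ('q'=42): chars_in_quartet=1 acc=0x2A bytes_emitted=0
After char 1 ('a'=26): chars_in_quartet=2 acc=0xA9A bytes_emitted=0
After char 2 ('k'=36): chars_in_quartet=3 acc=0x2A6A4 bytes_emitted=0
After char 3 ('I'=8): chars_in_quartet=4 acc=0xA9A908 -> emit A9 A9 08, reset; bytes_emitted=3
After char 4 ('w'=48): chars_in_quartet=1 acc=0x30 bytes_emitted=3
After char 5 ('k'=36): chars_in_quartet=2 acc=0xC24 bytes_emitted=3
After char 6 ('s'=44): chars_in_quartet=3 acc=0x3092C bytes_emitted=3
After char 7 ('X'=23): chars_in_quartet=4 acc=0xC24B17 -> emit C2 4B 17, reset; bytes_emitted=6
After char 8 ('M'=12): chars_in_quartet=1 acc=0xC bytes_emitted=6
After char 9 ('i'=34): chars_in_quartet=2 acc=0x322 bytes_emitted=6
After char 10 ('Y'=24): chars_in_quartet=3 acc=0xC898 bytes_emitted=6
Padding '=': partial quartet acc=0xC898 -> emit 32 26; bytes_emitted=8

Answer: A9 A9 08 C2 4B 17 32 26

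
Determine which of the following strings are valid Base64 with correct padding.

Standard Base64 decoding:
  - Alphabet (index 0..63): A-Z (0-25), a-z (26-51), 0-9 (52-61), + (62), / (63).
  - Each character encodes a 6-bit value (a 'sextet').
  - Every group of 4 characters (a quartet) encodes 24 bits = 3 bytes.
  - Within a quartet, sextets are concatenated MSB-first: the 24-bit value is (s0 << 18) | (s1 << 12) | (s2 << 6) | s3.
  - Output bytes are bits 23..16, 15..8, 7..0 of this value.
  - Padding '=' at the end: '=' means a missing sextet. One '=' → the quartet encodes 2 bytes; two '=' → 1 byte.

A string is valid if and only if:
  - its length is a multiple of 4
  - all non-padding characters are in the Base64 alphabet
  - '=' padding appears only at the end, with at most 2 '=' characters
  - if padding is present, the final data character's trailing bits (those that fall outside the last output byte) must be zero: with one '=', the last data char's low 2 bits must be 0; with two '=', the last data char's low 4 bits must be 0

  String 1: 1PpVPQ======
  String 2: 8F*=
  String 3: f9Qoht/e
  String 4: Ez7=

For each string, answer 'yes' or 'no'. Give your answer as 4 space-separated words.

String 1: '1PpVPQ======' → invalid (6 pad chars (max 2))
String 2: '8F*=' → invalid (bad char(s): ['*'])
String 3: 'f9Qoht/e' → valid
String 4: 'Ez7=' → invalid (bad trailing bits)

Answer: no no yes no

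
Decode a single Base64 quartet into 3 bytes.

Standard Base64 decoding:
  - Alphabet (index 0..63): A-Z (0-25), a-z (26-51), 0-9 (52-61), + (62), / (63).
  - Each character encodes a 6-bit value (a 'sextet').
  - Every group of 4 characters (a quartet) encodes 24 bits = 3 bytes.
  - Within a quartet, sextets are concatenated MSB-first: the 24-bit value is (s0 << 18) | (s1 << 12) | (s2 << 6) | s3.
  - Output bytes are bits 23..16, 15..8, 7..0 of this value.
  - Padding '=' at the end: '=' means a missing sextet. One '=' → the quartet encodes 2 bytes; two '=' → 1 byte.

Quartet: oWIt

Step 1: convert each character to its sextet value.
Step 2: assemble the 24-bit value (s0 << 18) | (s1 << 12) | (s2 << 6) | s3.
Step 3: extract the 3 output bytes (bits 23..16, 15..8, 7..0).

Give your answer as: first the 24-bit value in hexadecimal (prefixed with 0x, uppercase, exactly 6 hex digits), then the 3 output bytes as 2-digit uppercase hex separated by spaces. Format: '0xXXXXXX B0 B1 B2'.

Sextets: o=40, W=22, I=8, t=45
24-bit: (40<<18) | (22<<12) | (8<<6) | 45
      = 0xA00000 | 0x016000 | 0x000200 | 0x00002D
      = 0xA1622D
Bytes: (v>>16)&0xFF=A1, (v>>8)&0xFF=62, v&0xFF=2D

Answer: 0xA1622D A1 62 2D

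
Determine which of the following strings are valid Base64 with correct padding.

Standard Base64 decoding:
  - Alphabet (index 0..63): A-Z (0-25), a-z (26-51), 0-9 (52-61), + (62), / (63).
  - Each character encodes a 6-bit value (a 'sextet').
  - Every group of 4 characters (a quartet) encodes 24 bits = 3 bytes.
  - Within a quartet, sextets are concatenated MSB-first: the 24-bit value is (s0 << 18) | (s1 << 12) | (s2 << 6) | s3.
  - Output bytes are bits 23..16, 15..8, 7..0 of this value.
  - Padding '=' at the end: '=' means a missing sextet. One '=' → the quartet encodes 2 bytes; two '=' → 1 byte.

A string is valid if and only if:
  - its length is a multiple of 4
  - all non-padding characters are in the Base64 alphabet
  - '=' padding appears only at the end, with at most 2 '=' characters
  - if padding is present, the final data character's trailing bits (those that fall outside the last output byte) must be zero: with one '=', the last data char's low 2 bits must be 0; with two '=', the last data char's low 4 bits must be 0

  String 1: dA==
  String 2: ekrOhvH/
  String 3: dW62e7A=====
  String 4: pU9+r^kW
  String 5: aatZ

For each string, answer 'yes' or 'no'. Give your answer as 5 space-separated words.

Answer: yes yes no no yes

Derivation:
String 1: 'dA==' → valid
String 2: 'ekrOhvH/' → valid
String 3: 'dW62e7A=====' → invalid (5 pad chars (max 2))
String 4: 'pU9+r^kW' → invalid (bad char(s): ['^'])
String 5: 'aatZ' → valid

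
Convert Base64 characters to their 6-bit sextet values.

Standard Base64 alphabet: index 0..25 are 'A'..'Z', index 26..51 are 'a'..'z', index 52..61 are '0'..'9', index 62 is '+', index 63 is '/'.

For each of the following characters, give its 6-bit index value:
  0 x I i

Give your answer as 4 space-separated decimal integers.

'0': 0..9 range, 52 + ord('0') − ord('0') = 52
'x': a..z range, 26 + ord('x') − ord('a') = 49
'I': A..Z range, ord('I') − ord('A') = 8
'i': a..z range, 26 + ord('i') − ord('a') = 34

Answer: 52 49 8 34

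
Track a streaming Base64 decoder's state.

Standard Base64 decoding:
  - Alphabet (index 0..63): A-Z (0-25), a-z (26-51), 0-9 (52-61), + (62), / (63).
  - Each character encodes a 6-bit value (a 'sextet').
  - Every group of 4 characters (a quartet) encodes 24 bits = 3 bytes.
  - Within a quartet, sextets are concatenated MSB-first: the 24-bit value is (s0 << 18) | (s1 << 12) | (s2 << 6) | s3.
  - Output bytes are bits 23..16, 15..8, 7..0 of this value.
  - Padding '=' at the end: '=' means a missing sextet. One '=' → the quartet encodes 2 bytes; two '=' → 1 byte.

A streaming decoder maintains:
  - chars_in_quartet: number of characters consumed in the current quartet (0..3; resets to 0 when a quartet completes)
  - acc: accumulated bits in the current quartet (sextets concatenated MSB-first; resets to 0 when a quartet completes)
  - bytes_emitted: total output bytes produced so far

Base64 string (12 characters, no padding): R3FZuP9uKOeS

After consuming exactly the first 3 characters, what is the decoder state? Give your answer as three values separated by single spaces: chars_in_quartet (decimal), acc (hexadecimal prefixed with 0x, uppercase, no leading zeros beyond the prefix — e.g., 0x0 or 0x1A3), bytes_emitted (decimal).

Answer: 3 0x11DC5 0

Derivation:
After char 0 ('R'=17): chars_in_quartet=1 acc=0x11 bytes_emitted=0
After char 1 ('3'=55): chars_in_quartet=2 acc=0x477 bytes_emitted=0
After char 2 ('F'=5): chars_in_quartet=3 acc=0x11DC5 bytes_emitted=0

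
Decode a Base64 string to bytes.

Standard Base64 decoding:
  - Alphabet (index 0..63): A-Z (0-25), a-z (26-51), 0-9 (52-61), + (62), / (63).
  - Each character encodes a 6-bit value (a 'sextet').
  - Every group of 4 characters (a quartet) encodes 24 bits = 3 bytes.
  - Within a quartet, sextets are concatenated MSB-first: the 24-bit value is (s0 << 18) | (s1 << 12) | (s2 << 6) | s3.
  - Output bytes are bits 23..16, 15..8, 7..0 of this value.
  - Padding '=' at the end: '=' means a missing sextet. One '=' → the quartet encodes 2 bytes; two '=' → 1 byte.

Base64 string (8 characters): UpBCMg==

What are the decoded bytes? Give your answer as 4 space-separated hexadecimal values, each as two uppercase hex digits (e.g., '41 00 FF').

Answer: 52 90 42 32

Derivation:
After char 0 ('U'=20): chars_in_quartet=1 acc=0x14 bytes_emitted=0
After char 1 ('p'=41): chars_in_quartet=2 acc=0x529 bytes_emitted=0
After char 2 ('B'=1): chars_in_quartet=3 acc=0x14A41 bytes_emitted=0
After char 3 ('C'=2): chars_in_quartet=4 acc=0x529042 -> emit 52 90 42, reset; bytes_emitted=3
After char 4 ('M'=12): chars_in_quartet=1 acc=0xC bytes_emitted=3
After char 5 ('g'=32): chars_in_quartet=2 acc=0x320 bytes_emitted=3
Padding '==': partial quartet acc=0x320 -> emit 32; bytes_emitted=4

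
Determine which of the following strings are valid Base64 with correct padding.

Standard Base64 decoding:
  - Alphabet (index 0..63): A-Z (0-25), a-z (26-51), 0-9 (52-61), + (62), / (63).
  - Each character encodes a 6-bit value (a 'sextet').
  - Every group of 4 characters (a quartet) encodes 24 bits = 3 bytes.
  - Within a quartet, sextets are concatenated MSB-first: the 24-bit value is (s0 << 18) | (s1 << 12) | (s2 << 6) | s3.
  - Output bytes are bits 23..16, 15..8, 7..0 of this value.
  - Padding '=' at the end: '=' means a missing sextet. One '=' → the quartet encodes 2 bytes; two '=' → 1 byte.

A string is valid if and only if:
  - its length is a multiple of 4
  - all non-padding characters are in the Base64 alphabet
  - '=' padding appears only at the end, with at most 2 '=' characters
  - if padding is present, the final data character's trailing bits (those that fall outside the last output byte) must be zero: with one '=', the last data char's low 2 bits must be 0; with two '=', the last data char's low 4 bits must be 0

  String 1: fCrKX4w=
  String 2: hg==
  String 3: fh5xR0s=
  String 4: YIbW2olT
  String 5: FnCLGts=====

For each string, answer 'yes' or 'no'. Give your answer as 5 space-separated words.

Answer: yes yes yes yes no

Derivation:
String 1: 'fCrKX4w=' → valid
String 2: 'hg==' → valid
String 3: 'fh5xR0s=' → valid
String 4: 'YIbW2olT' → valid
String 5: 'FnCLGts=====' → invalid (5 pad chars (max 2))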